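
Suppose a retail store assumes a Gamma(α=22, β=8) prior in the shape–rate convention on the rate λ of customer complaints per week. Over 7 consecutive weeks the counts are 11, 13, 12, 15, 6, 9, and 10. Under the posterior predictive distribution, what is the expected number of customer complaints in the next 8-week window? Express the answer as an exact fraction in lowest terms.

784/15

Total count: 11 + 13 + 12 + 15 + 6 + 9 + 10 = 76.
Total exposure: 7 weeks.
Posterior: α' = 22 + 76 = 98, β' = 8 + 7 = 15.
Predictive mean over an 8-week window = T·E[λ|data] = 8·98/15 = 784/15.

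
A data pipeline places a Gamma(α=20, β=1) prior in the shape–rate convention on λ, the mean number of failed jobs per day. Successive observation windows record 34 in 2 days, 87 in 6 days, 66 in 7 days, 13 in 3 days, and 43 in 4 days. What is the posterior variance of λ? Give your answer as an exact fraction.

263/529

Total count: 34 + 87 + 66 + 13 + 43 = 243.
Total exposure: 2 + 6 + 7 + 3 + 4 = 22 days.
Posterior: α' = 20 + 243 = 263, β' = 1 + 22 = 23.
Posterior variance = α'/β'² = 263/529.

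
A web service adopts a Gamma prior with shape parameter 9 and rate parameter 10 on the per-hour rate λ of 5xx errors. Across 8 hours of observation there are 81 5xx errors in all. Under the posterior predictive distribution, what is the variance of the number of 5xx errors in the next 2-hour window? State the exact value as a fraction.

100/9

Total count 81 over total exposure 8 hours.
Gamma(α, β) with Poisson data over total exposure Σt gives posterior Gamma(α+Σx, β+Σt) = Gamma(90, 18).
The posterior predictive for a window of length T is Negative Binomial with variance T·α'·(β'+T)/β'² = 2·90·20/324 = 100/9.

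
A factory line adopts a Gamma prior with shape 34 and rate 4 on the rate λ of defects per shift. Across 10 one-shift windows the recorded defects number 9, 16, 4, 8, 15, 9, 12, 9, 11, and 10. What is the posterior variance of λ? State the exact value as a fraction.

Total count: 9 + 16 + 4 + 8 + 15 + 9 + 12 + 9 + 11 + 10 = 103.
Total exposure: 10 shifts.
Conjugate update: add total count to the shape and total exposure to the rate, giving Gamma(137, 14).
Posterior variance = α'/β'² = 137/196.

137/196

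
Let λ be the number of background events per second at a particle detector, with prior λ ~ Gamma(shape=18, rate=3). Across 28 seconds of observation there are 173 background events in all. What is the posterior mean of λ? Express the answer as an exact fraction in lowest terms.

191/31

Total count 173 over total exposure 28 seconds.
By Gamma–Poisson conjugacy, the posterior is Gamma(α + Σx, β + Σt) = Gamma(18 + 173, 3 + 28) = Gamma(191, 31).
Posterior mean = α'/β' = 191/31.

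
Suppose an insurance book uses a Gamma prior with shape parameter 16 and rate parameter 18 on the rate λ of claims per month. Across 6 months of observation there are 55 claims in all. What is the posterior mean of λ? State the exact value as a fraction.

Total count 55 over total exposure 6 months.
By Gamma–Poisson conjugacy, the posterior is Gamma(α + Σx, β + Σt) = Gamma(16 + 55, 18 + 6) = Gamma(71, 24).
Posterior mean = α'/β' = 71/24.

71/24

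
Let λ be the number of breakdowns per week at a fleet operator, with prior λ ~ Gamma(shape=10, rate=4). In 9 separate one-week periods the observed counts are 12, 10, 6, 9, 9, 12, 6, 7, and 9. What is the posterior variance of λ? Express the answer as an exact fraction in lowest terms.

90/169

Total count: 12 + 10 + 6 + 9 + 9 + 12 + 6 + 7 + 9 = 80.
Total exposure: 9 weeks.
Conjugate update: add total count to the shape and total exposure to the rate, giving Gamma(90, 13).
Posterior variance = α'/β'² = 90/169.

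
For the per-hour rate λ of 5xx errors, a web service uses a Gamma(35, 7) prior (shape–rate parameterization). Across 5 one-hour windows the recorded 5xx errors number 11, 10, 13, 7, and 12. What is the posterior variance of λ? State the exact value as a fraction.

Total count: 11 + 10 + 13 + 7 + 12 = 53.
Total exposure: 5 hours.
By Gamma–Poisson conjugacy, the posterior is Gamma(α + Σx, β + Σt) = Gamma(35 + 53, 7 + 5) = Gamma(88, 12).
Posterior variance = α'/β'² = 88/144 = 11/18.

11/18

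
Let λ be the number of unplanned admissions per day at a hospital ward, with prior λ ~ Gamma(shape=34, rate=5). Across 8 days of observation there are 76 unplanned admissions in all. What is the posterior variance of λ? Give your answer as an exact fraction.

110/169

Total count 76 over total exposure 8 days.
The Gamma prior is conjugate for the Poisson rate, so λ | data ~ Gamma(34+76, 5+8) = Gamma(110, 13).
Posterior variance = α'/β'² = 110/169.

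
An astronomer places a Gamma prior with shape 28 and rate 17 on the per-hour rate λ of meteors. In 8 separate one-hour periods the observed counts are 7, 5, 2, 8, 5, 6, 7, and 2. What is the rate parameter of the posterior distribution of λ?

Total count: 7 + 5 + 2 + 8 + 5 + 6 + 7 + 2 = 42.
Total exposure: 8 hours.
The Gamma prior is conjugate for the Poisson rate, so λ | data ~ Gamma(28+42, 17+8) = Gamma(70, 25).

25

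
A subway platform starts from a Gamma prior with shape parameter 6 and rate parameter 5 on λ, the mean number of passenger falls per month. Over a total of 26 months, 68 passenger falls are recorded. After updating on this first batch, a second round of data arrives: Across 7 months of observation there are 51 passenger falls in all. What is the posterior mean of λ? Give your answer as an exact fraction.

125/38

Total count 68 over total exposure 26 months.
After the first batch: Gamma(6 + 68, 5 + 26) = Gamma(74, 31).
Total count 51 over total exposure 7 months.
After the second batch: Gamma(74 + 51, 31 + 7) = Gamma(125, 38).
Posterior mean = α'/β' = 125/38.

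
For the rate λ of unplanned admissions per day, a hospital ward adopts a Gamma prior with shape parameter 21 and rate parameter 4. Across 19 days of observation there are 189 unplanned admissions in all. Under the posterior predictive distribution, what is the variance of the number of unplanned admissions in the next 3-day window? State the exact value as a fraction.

Total count 189 over total exposure 19 days.
By Gamma–Poisson conjugacy, the posterior is Gamma(α + Σx, β + Σt) = Gamma(21 + 189, 4 + 19) = Gamma(210, 23).
The posterior predictive for a window of length T is Negative Binomial with variance T·α'·(β'+T)/β'² = 3·210·26/529 = 16380/529.

16380/529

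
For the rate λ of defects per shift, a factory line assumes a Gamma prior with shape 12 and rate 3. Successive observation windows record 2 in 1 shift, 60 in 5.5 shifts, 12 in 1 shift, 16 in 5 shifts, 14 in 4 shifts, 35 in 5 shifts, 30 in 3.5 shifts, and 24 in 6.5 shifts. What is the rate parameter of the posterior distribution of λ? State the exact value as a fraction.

Total count: 2 + 60 + 12 + 16 + 14 + 35 + 30 + 24 = 193.
Total exposure: 1 + 5.5 + 1 + 5 + 4 + 5 + 3.5 + 6.5 = 31.5 shifts.
Posterior: α' = 12 + 193 = 205, β' = 3 + 31.5 = 69/2.

69/2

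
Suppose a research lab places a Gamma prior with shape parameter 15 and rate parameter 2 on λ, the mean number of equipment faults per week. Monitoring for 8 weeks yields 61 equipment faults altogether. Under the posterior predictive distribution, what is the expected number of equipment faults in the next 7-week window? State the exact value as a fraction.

266/5

Total count 61 over total exposure 8 weeks.
The Gamma prior is conjugate for the Poisson rate, so λ | data ~ Gamma(15+61, 2+8) = Gamma(76, 10).
Predictive mean over a 7-week window = T·E[λ|data] = 7·76/10 = 266/5.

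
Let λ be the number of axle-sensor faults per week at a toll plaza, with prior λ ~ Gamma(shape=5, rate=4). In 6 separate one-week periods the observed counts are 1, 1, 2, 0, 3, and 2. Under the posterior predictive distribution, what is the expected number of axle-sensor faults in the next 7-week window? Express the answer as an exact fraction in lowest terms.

Total count: 1 + 1 + 2 + 0 + 3 + 2 = 9.
Total exposure: 6 weeks.
Posterior: α' = 5 + 9 = 14, β' = 4 + 6 = 10.
Predictive mean over a 7-week window = T·E[λ|data] = 7·14/10 = 49/5.

49/5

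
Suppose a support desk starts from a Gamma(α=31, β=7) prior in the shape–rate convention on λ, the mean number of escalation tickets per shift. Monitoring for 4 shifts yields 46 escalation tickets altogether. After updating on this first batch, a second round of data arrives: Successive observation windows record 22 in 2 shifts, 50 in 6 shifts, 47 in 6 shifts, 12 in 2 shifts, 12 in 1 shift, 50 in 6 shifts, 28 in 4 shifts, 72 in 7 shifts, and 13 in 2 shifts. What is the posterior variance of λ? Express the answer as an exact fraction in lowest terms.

383/2209

Total count 46 over total exposure 4 shifts.
After the first batch: Gamma(31 + 46, 7 + 4) = Gamma(77, 11).
Total count: 22 + 50 + 47 + 12 + 12 + 50 + 28 + 72 + 13 = 306.
Total exposure: 2 + 6 + 6 + 2 + 1 + 6 + 4 + 7 + 2 = 36 shifts.
After the second batch: Gamma(77 + 306, 11 + 36) = Gamma(383, 47).
Posterior variance = α'/β'² = 383/2209.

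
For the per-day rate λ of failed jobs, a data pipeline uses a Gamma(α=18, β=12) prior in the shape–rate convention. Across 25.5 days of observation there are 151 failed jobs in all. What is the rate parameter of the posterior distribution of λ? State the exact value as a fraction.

75/2

Total count 151 over total exposure 25.5 days.
Posterior: α' = 18 + 151 = 169, β' = 12 + 25.5 = 75/2.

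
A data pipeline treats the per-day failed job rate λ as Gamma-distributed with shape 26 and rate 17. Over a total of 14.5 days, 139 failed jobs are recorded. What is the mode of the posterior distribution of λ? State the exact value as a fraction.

Total count 139 over total exposure 14.5 days.
By Gamma–Poisson conjugacy, the posterior is Gamma(α + Σx, β + Σt) = Gamma(26 + 139, 17 + 14.5) = Gamma(165, 63/2).
Posterior mode = (α'−1)/β' = 164/(63/2) = 328/63.

328/63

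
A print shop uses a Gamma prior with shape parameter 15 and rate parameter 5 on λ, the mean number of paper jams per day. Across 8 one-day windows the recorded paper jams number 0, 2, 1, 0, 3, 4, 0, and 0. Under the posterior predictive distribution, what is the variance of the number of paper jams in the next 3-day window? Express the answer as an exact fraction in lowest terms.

1200/169

Total count: 0 + 2 + 1 + 0 + 3 + 4 + 0 + 0 = 10.
Total exposure: 8 days.
The Gamma prior is conjugate for the Poisson rate, so λ | data ~ Gamma(15+10, 5+8) = Gamma(25, 13).
The posterior predictive for a window of length T is Negative Binomial with variance T·α'·(β'+T)/β'² = 3·25·16/169 = 1200/169.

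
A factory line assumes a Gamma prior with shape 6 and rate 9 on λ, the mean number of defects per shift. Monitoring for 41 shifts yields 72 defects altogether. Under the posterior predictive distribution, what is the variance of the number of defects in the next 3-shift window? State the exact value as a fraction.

6201/1250

Total count 72 over total exposure 41 shifts.
Posterior: α' = 6 + 72 = 78, β' = 9 + 41 = 50.
The posterior predictive for a window of length T is Negative Binomial with variance T·α'·(β'+T)/β'² = 3·78·53/2500 = 6201/1250.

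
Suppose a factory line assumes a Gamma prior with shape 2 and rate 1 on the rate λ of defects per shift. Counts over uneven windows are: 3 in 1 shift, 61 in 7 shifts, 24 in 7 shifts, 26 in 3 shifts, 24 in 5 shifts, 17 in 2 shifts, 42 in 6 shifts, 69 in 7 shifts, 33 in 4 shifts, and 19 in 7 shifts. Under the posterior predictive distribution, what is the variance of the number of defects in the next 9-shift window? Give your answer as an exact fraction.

Total count: 3 + 61 + 24 + 26 + 24 + 17 + 42 + 69 + 33 + 19 = 318.
Total exposure: 1 + 7 + 7 + 3 + 5 + 2 + 6 + 7 + 4 + 7 = 49 shifts.
Gamma(α, β) with Poisson data over total exposure Σt gives posterior Gamma(α+Σx, β+Σt) = Gamma(320, 50).
The posterior predictive for a window of length T is Negative Binomial with variance T·α'·(β'+T)/β'² = 9·320·59/2500 = 8496/125.

8496/125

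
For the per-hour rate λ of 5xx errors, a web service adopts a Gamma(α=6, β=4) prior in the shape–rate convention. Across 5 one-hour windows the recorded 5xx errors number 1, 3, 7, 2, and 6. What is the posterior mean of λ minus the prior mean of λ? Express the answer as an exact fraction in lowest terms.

23/18

Total count: 1 + 3 + 7 + 2 + 6 = 19.
Total exposure: 5 hours.
The Gamma prior is conjugate for the Poisson rate, so λ | data ~ Gamma(6+19, 4+5) = Gamma(25, 9).
Posterior mean = 25/9 = 25/9; prior mean = 6/4 = 3/2. Difference = 25/9 − 3/2 = 23/18.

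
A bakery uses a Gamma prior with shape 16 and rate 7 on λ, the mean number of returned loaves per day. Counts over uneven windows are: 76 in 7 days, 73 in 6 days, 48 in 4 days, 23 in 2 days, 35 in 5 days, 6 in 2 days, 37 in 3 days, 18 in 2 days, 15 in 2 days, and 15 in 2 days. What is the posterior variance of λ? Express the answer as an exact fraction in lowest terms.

Total count: 76 + 73 + 48 + 23 + 35 + 6 + 37 + 18 + 15 + 15 = 346.
Total exposure: 7 + 6 + 4 + 2 + 5 + 2 + 3 + 2 + 2 + 2 = 35 days.
Posterior: α' = 16 + 346 = 362, β' = 7 + 35 = 42.
Posterior variance = α'/β'² = 362/1764 = 181/882.

181/882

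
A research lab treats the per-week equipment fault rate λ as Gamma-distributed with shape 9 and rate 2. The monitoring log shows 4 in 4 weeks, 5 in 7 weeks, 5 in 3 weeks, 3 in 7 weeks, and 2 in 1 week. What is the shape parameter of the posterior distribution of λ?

Total count: 4 + 5 + 5 + 3 + 2 = 19.
Total exposure: 4 + 7 + 3 + 7 + 1 = 22 weeks.
Gamma(α, β) with Poisson data over total exposure Σt gives posterior Gamma(α+Σx, β+Σt) = Gamma(28, 24).

28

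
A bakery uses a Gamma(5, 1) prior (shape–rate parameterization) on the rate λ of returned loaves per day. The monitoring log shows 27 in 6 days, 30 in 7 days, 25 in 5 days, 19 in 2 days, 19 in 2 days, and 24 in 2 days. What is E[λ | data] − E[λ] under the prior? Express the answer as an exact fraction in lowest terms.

Total count: 27 + 30 + 25 + 19 + 19 + 24 = 144.
Total exposure: 6 + 7 + 5 + 2 + 2 + 2 = 24 days.
Conjugate update: add total count to the shape and total exposure to the rate, giving Gamma(149, 25).
Posterior mean = 149/25 = 149/25; prior mean = 5/1 = 5. Difference = 149/25 − 5 = 24/25.

24/25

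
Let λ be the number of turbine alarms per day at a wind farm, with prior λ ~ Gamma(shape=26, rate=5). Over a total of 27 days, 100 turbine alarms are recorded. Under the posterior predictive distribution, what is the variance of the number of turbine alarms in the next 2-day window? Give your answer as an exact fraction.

Total count 100 over total exposure 27 days.
Posterior: α' = 26 + 100 = 126, β' = 5 + 27 = 32.
The posterior predictive for a window of length T is Negative Binomial with variance T·α'·(β'+T)/β'² = 2·126·34/1024 = 1071/128.

1071/128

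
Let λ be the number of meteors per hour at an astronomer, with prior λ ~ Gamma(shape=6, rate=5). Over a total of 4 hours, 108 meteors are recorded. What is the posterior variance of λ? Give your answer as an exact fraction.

38/27

Total count 108 over total exposure 4 hours.
By Gamma–Poisson conjugacy, the posterior is Gamma(α + Σx, β + Σt) = Gamma(6 + 108, 5 + 4) = Gamma(114, 9).
Posterior variance = α'/β'² = 114/81 = 38/27.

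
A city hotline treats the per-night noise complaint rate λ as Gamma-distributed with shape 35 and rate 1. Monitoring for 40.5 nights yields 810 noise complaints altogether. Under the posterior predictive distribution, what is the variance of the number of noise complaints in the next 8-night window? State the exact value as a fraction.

1338480/6889

Total count 810 over total exposure 40.5 nights.
By Gamma–Poisson conjugacy, the posterior is Gamma(α + Σx, β + Σt) = Gamma(35 + 810, 1 + 40.5) = Gamma(845, 83/2).
The posterior predictive for a window of length T is Negative Binomial with variance T·α'·(β'+T)/β'² = 8·845·(99/2)/(6889/4) = 1338480/6889.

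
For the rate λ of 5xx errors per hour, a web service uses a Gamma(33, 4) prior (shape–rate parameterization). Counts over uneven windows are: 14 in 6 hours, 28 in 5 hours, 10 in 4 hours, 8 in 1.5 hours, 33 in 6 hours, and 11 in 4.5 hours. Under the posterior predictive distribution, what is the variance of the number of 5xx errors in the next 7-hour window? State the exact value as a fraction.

Total count: 14 + 28 + 10 + 8 + 33 + 11 = 104.
Total exposure: 6 + 5 + 4 + 1.5 + 6 + 4.5 = 27 hours.
Posterior: α' = 33 + 104 = 137, β' = 4 + 27 = 31.
The posterior predictive for a window of length T is Negative Binomial with variance T·α'·(β'+T)/β'² = 7·137·38/961 = 36442/961.

36442/961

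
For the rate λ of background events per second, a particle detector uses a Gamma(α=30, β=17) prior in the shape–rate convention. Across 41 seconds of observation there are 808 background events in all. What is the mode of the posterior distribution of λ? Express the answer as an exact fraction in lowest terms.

837/58

Total count 808 over total exposure 41 seconds.
Posterior: α' = 30 + 808 = 838, β' = 17 + 41 = 58.
Posterior mode = (α'−1)/β' = 837/58.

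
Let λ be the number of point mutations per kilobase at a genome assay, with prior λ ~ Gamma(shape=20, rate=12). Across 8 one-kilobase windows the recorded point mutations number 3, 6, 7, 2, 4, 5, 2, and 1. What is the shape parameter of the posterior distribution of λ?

Total count: 3 + 6 + 7 + 2 + 4 + 5 + 2 + 1 = 30.
Total exposure: 8 kilobases.
Posterior: α' = 20 + 30 = 50, β' = 12 + 8 = 20.

50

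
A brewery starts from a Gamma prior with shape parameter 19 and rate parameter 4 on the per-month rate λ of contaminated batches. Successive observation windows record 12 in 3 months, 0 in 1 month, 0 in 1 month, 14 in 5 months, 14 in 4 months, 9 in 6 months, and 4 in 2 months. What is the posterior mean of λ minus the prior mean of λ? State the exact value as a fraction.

-103/52

Total count: 12 + 0 + 0 + 14 + 14 + 9 + 4 = 53.
Total exposure: 3 + 1 + 1 + 5 + 4 + 6 + 2 = 22 months.
Posterior: α' = 19 + 53 = 72, β' = 4 + 22 = 26.
Posterior mean = 72/26 = 36/13; prior mean = 19/4 = 19/4. Difference = 36/13 − 19/4 = -103/52.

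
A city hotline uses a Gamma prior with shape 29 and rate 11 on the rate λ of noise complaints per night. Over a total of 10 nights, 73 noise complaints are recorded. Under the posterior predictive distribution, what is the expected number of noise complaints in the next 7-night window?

34

Total count 73 over total exposure 10 nights.
Posterior: α' = 29 + 73 = 102, β' = 11 + 10 = 21.
Predictive mean over a 7-night window = T·E[λ|data] = 7·102/21 = 34.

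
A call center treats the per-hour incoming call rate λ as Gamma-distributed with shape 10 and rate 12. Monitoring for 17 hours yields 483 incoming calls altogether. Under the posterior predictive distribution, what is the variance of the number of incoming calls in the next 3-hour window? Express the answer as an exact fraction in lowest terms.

Total count 483 over total exposure 17 hours.
Posterior: α' = 10 + 483 = 493, β' = 12 + 17 = 29.
The posterior predictive for a window of length T is Negative Binomial with variance T·α'·(β'+T)/β'² = 3·493·32/841 = 1632/29.

1632/29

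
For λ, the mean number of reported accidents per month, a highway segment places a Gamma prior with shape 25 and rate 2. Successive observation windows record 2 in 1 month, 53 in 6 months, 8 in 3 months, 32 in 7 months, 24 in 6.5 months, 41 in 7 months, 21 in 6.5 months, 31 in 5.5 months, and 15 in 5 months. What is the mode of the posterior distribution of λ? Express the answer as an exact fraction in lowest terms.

502/99

Total count: 2 + 53 + 8 + 32 + 24 + 41 + 21 + 31 + 15 = 227.
Total exposure: 1 + 6 + 3 + 7 + 6.5 + 7 + 6.5 + 5.5 + 5 = 47.5 months.
By Gamma–Poisson conjugacy, the posterior is Gamma(α + Σx, β + Σt) = Gamma(25 + 227, 2 + 47.5) = Gamma(252, 99/2).
Posterior mode = (α'−1)/β' = 251/(99/2) = 502/99.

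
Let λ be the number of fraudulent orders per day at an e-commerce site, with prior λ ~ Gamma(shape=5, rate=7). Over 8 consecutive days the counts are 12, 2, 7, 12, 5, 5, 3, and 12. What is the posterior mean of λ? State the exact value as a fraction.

21/5

Total count: 12 + 2 + 7 + 12 + 5 + 5 + 3 + 12 = 58.
Total exposure: 8 days.
By Gamma–Poisson conjugacy, the posterior is Gamma(α + Σx, β + Σt) = Gamma(5 + 58, 7 + 8) = Gamma(63, 15).
Posterior mean = α'/β' = 63/15 = 21/5.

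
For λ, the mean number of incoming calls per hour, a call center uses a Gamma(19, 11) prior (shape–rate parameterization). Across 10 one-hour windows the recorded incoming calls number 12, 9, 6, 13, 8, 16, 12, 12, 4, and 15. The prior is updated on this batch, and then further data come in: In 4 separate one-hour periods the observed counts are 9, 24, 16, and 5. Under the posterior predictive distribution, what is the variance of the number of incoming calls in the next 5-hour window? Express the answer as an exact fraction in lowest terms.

Total count: 12 + 9 + 6 + 13 + 8 + 16 + 12 + 12 + 4 + 15 = 107.
Total exposure: 10 hours.
After the first batch: Gamma(19 + 107, 11 + 10) = Gamma(126, 21).
Total count: 9 + 24 + 16 + 5 = 54.
Total exposure: 4 hours.
After the second batch: Gamma(126 + 54, 21 + 4) = Gamma(180, 25).
The posterior predictive for a window of length T is Negative Binomial with variance T·α'·(β'+T)/β'² = 5·180·30/625 = 216/5.

216/5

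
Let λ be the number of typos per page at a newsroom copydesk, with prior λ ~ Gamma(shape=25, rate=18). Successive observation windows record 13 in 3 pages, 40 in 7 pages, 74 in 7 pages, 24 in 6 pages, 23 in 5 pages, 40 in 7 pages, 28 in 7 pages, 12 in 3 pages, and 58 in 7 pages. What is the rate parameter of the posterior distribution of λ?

70

Total count: 13 + 40 + 74 + 24 + 23 + 40 + 28 + 12 + 58 = 312.
Total exposure: 3 + 7 + 7 + 6 + 5 + 7 + 7 + 3 + 7 = 52 pages.
Conjugate update: add total count to the shape and total exposure to the rate, giving Gamma(337, 70).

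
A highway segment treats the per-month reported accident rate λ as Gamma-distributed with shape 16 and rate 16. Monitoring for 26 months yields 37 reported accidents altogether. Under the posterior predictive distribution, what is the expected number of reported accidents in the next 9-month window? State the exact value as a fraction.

159/14

Total count 37 over total exposure 26 months.
Gamma(α, β) with Poisson data over total exposure Σt gives posterior Gamma(α+Σx, β+Σt) = Gamma(53, 42).
Predictive mean over a 9-month window = T·E[λ|data] = 9·53/42 = 159/14.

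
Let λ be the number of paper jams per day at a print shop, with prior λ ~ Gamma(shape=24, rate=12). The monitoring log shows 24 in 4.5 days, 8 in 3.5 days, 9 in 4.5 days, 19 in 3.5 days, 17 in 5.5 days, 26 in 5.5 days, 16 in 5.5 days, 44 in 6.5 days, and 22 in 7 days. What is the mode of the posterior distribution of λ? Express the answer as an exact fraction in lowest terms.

104/29

Total count: 24 + 8 + 9 + 19 + 17 + 26 + 16 + 44 + 22 = 185.
Total exposure: 4.5 + 3.5 + 4.5 + 3.5 + 5.5 + 5.5 + 5.5 + 6.5 + 7 = 46 days.
Gamma(α, β) with Poisson data over total exposure Σt gives posterior Gamma(α+Σx, β+Σt) = Gamma(209, 58).
Posterior mode = (α'−1)/β' = 208/58 = 104/29.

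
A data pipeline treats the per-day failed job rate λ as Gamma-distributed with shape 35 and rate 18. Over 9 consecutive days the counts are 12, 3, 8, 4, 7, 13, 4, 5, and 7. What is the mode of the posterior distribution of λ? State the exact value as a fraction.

Total count: 12 + 3 + 8 + 4 + 7 + 13 + 4 + 5 + 7 = 63.
Total exposure: 9 days.
Gamma(α, β) with Poisson data over total exposure Σt gives posterior Gamma(α+Σx, β+Σt) = Gamma(98, 27).
Posterior mode = (α'−1)/β' = 97/27.

97/27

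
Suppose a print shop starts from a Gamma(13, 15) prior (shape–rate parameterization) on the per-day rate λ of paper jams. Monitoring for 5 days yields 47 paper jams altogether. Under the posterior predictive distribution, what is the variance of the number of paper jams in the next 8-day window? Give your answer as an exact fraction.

Total count 47 over total exposure 5 days.
By Gamma–Poisson conjugacy, the posterior is Gamma(α + Σx, β + Σt) = Gamma(13 + 47, 15 + 5) = Gamma(60, 20).
The posterior predictive for a window of length T is Negative Binomial with variance T·α'·(β'+T)/β'² = 8·60·28/400 = 168/5.

168/5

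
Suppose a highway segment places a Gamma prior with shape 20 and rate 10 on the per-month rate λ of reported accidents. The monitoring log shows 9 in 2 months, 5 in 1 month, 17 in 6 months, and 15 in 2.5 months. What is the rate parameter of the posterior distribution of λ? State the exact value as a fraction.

Total count: 9 + 5 + 17 + 15 = 46.
Total exposure: 2 + 1 + 6 + 2.5 = 11.5 months.
Gamma(α, β) with Poisson data over total exposure Σt gives posterior Gamma(α+Σx, β+Σt) = Gamma(66, 43/2).

43/2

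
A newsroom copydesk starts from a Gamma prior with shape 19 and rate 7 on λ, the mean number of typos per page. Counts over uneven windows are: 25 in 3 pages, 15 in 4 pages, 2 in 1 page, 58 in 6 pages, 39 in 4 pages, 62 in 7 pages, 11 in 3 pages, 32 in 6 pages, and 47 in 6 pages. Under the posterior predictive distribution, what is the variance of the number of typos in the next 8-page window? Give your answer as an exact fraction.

136400/2209

Total count: 25 + 15 + 2 + 58 + 39 + 62 + 11 + 32 + 47 = 291.
Total exposure: 3 + 4 + 1 + 6 + 4 + 7 + 3 + 6 + 6 = 40 pages.
Posterior: α' = 19 + 291 = 310, β' = 7 + 40 = 47.
The posterior predictive for a window of length T is Negative Binomial with variance T·α'·(β'+T)/β'² = 8·310·55/2209 = 136400/2209.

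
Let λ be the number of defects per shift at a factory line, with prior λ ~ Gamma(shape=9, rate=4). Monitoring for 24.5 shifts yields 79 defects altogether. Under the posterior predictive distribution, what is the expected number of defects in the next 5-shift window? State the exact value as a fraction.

Total count 79 over total exposure 24.5 shifts.
By Gamma–Poisson conjugacy, the posterior is Gamma(α + Σx, β + Σt) = Gamma(9 + 79, 4 + 24.5) = Gamma(88, 57/2).
Predictive mean over a 5-shift window = T·E[λ|data] = 5·88/(57/2) = 880/57.

880/57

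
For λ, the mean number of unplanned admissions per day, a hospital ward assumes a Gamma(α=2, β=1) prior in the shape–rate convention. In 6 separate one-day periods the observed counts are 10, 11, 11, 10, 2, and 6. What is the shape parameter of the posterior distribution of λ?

Total count: 10 + 11 + 11 + 10 + 2 + 6 = 50.
Total exposure: 6 days.
The Gamma prior is conjugate for the Poisson rate, so λ | data ~ Gamma(2+50, 1+6) = Gamma(52, 7).

52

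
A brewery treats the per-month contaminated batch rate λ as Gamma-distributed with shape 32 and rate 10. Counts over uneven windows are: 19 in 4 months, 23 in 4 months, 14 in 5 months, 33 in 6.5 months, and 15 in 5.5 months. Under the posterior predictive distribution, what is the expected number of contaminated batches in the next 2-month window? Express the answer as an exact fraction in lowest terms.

Total count: 19 + 23 + 14 + 33 + 15 = 104.
Total exposure: 4 + 4 + 5 + 6.5 + 5.5 = 25 months.
Gamma(α, β) with Poisson data over total exposure Σt gives posterior Gamma(α+Σx, β+Σt) = Gamma(136, 35).
Predictive mean over a 2-month window = T·E[λ|data] = 2·136/35 = 272/35.

272/35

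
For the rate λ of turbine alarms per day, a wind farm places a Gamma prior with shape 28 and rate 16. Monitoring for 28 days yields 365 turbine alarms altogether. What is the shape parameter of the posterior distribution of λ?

Total count 365 over total exposure 28 days.
The Gamma prior is conjugate for the Poisson rate, so λ | data ~ Gamma(28+365, 16+28) = Gamma(393, 44).

393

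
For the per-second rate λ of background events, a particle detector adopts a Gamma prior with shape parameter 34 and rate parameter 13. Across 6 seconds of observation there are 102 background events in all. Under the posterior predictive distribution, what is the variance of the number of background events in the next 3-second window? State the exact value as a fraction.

8976/361

Total count 102 over total exposure 6 seconds.
Posterior: α' = 34 + 102 = 136, β' = 13 + 6 = 19.
The posterior predictive for a window of length T is Negative Binomial with variance T·α'·(β'+T)/β'² = 3·136·22/361 = 8976/361.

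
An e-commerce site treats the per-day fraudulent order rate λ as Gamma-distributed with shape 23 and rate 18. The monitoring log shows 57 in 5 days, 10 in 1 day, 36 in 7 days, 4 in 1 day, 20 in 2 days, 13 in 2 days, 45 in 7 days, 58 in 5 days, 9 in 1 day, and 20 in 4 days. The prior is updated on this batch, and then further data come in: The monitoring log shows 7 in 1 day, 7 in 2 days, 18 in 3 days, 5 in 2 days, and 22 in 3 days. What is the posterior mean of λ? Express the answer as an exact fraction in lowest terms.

Total count: 57 + 10 + 36 + 4 + 20 + 13 + 45 + 58 + 9 + 20 = 272.
Total exposure: 5 + 1 + 7 + 1 + 2 + 2 + 7 + 5 + 1 + 4 = 35 days.
After the first batch: Gamma(23 + 272, 18 + 35) = Gamma(295, 53).
Total count: 7 + 7 + 18 + 5 + 22 = 59.
Total exposure: 1 + 2 + 3 + 2 + 3 = 11 days.
After the second batch: Gamma(295 + 59, 53 + 11) = Gamma(354, 64).
Posterior mean = α'/β' = 354/64 = 177/32.

177/32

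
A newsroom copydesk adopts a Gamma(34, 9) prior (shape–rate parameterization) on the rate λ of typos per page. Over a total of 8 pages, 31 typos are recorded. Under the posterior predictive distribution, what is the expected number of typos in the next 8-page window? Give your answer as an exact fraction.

520/17

Total count 31 over total exposure 8 pages.
Conjugate update: add total count to the shape and total exposure to the rate, giving Gamma(65, 17).
Predictive mean over an 8-page window = T·E[λ|data] = 8·65/17 = 520/17.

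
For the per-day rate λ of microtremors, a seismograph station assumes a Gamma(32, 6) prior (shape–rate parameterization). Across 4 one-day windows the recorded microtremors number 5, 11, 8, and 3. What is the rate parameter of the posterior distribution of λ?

10

Total count: 5 + 11 + 8 + 3 = 27.
Total exposure: 4 days.
Gamma(α, β) with Poisson data over total exposure Σt gives posterior Gamma(α+Σx, β+Σt) = Gamma(59, 10).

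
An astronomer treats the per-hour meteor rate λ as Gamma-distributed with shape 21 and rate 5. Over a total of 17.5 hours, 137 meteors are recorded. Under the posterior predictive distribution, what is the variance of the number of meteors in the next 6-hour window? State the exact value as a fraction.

12008/225

Total count 137 over total exposure 17.5 hours.
The Gamma prior is conjugate for the Poisson rate, so λ | data ~ Gamma(21+137, 5+17.5) = Gamma(158, 45/2).
The posterior predictive for a window of length T is Negative Binomial with variance T·α'·(β'+T)/β'² = 6·158·(57/2)/(2025/4) = 12008/225.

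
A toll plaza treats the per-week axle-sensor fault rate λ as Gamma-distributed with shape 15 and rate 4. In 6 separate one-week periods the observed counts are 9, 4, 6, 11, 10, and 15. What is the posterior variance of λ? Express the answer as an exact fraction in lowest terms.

Total count: 9 + 4 + 6 + 11 + 10 + 15 = 55.
Total exposure: 6 weeks.
Posterior: α' = 15 + 55 = 70, β' = 4 + 6 = 10.
Posterior variance = α'/β'² = 70/100 = 7/10.

7/10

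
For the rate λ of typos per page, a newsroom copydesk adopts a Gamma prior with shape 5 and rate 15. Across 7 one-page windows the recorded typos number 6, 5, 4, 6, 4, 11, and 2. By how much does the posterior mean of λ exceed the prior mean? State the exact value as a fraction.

Total count: 6 + 5 + 4 + 6 + 4 + 11 + 2 = 38.
Total exposure: 7 pages.
Gamma(α, β) with Poisson data over total exposure Σt gives posterior Gamma(α+Σx, β+Σt) = Gamma(43, 22).
Posterior mean = 43/22 = 43/22; prior mean = 5/15 = 1/3. Difference = 43/22 − 1/3 = 107/66.

107/66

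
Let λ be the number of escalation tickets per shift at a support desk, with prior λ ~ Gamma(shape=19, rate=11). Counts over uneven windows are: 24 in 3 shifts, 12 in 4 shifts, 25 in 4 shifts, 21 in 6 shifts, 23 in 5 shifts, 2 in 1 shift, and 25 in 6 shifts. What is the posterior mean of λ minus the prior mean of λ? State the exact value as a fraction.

901/440

Total count: 24 + 12 + 25 + 21 + 23 + 2 + 25 = 132.
Total exposure: 3 + 4 + 4 + 6 + 5 + 1 + 6 = 29 shifts.
The Gamma prior is conjugate for the Poisson rate, so λ | data ~ Gamma(19+132, 11+29) = Gamma(151, 40).
Posterior mean = 151/40 = 151/40; prior mean = 19/11 = 19/11. Difference = 151/40 − 19/11 = 901/440.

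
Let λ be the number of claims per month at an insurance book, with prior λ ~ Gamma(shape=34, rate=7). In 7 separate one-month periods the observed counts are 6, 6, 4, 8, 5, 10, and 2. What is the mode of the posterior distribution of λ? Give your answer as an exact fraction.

37/7

Total count: 6 + 6 + 4 + 8 + 5 + 10 + 2 = 41.
Total exposure: 7 months.
The Gamma prior is conjugate for the Poisson rate, so λ | data ~ Gamma(34+41, 7+7) = Gamma(75, 14).
Posterior mode = (α'−1)/β' = 74/14 = 37/7.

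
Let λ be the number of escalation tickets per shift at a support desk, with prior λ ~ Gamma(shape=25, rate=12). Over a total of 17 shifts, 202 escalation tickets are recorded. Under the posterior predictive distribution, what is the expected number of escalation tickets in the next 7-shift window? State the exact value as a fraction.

Total count 202 over total exposure 17 shifts.
The Gamma prior is conjugate for the Poisson rate, so λ | data ~ Gamma(25+202, 12+17) = Gamma(227, 29).
Predictive mean over a 7-shift window = T·E[λ|data] = 7·227/29 = 1589/29.

1589/29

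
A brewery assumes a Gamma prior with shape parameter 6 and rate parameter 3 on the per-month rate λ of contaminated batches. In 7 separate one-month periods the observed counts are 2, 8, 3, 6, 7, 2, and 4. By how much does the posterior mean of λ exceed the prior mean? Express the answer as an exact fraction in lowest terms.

9/5

Total count: 2 + 8 + 3 + 6 + 7 + 2 + 4 = 32.
Total exposure: 7 months.
Gamma(α, β) with Poisson data over total exposure Σt gives posterior Gamma(α+Σx, β+Σt) = Gamma(38, 10).
Posterior mean = 38/10 = 19/5; prior mean = 6/3 = 2. Difference = 19/5 − 2 = 9/5.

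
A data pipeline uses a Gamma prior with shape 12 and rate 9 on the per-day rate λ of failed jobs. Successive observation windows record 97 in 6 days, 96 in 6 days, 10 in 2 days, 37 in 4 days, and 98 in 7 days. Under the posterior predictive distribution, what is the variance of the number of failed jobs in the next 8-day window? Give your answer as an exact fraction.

Total count: 97 + 96 + 10 + 37 + 98 = 338.
Total exposure: 6 + 6 + 2 + 4 + 7 = 25 days.
Gamma(α, β) with Poisson data over total exposure Σt gives posterior Gamma(α+Σx, β+Σt) = Gamma(350, 34).
The posterior predictive for a window of length T is Negative Binomial with variance T·α'·(β'+T)/β'² = 8·350·42/1156 = 29400/289.

29400/289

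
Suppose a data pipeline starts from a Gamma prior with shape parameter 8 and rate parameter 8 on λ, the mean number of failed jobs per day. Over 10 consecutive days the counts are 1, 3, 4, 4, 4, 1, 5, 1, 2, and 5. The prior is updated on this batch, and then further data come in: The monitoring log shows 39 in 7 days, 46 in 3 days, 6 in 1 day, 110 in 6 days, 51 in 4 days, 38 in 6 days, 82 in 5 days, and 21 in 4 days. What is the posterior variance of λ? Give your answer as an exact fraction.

431/2916

Total count: 1 + 3 + 4 + 4 + 4 + 1 + 5 + 1 + 2 + 5 = 30.
Total exposure: 10 days.
After the first batch: Gamma(8 + 30, 8 + 10) = Gamma(38, 18).
Total count: 39 + 46 + 6 + 110 + 51 + 38 + 82 + 21 = 393.
Total exposure: 7 + 3 + 1 + 6 + 4 + 6 + 5 + 4 = 36 days.
After the second batch: Gamma(38 + 393, 18 + 36) = Gamma(431, 54).
Posterior variance = α'/β'² = 431/2916.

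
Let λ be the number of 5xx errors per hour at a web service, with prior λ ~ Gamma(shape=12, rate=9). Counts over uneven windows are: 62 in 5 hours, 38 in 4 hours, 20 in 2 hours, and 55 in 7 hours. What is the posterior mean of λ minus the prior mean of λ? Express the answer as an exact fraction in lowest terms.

151/27

Total count: 62 + 38 + 20 + 55 = 175.
Total exposure: 5 + 4 + 2 + 7 = 18 hours.
Gamma(α, β) with Poisson data over total exposure Σt gives posterior Gamma(α+Σx, β+Σt) = Gamma(187, 27).
Posterior mean = 187/27 = 187/27; prior mean = 12/9 = 4/3. Difference = 187/27 − 4/3 = 151/27.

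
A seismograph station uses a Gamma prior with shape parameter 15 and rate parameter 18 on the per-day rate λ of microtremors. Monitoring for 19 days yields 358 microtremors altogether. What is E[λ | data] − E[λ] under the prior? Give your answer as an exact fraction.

2053/222

Total count 358 over total exposure 19 days.
Conjugate update: add total count to the shape and total exposure to the rate, giving Gamma(373, 37).
Posterior mean = 373/37 = 373/37; prior mean = 15/18 = 5/6. Difference = 373/37 − 5/6 = 2053/222.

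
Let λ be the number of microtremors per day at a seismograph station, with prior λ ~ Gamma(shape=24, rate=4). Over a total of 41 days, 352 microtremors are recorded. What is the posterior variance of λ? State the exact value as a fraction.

Total count 352 over total exposure 41 days.
The Gamma prior is conjugate for the Poisson rate, so λ | data ~ Gamma(24+352, 4+41) = Gamma(376, 45).
Posterior variance = α'/β'² = 376/2025.

376/2025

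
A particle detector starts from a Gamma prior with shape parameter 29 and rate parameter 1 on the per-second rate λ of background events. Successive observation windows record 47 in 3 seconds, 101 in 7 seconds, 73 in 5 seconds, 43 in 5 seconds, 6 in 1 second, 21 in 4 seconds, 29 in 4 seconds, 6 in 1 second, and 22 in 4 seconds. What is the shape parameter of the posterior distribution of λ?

Total count: 47 + 101 + 73 + 43 + 6 + 21 + 29 + 6 + 22 = 348.
Total exposure: 3 + 7 + 5 + 5 + 1 + 4 + 4 + 1 + 4 = 34 seconds.
Conjugate update: add total count to the shape and total exposure to the rate, giving Gamma(377, 35).

377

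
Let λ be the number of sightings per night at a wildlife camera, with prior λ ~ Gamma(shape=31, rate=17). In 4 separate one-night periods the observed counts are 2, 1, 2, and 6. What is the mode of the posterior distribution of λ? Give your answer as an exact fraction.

Total count: 2 + 1 + 2 + 6 = 11.
Total exposure: 4 nights.
By Gamma–Poisson conjugacy, the posterior is Gamma(α + Σx, β + Σt) = Gamma(31 + 11, 17 + 4) = Gamma(42, 21).
Posterior mode = (α'−1)/β' = 41/21.

41/21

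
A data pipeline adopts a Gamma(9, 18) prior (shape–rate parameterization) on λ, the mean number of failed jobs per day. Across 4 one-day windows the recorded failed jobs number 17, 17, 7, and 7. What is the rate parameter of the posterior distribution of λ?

Total count: 17 + 17 + 7 + 7 = 48.
Total exposure: 4 days.
By Gamma–Poisson conjugacy, the posterior is Gamma(α + Σx, β + Σt) = Gamma(9 + 48, 18 + 4) = Gamma(57, 22).

22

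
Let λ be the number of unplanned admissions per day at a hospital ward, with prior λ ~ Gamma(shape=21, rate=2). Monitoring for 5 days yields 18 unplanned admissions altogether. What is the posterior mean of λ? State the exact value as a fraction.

39/7

Total count 18 over total exposure 5 days.
The Gamma prior is conjugate for the Poisson rate, so λ | data ~ Gamma(21+18, 2+5) = Gamma(39, 7).
Posterior mean = α'/β' = 39/7.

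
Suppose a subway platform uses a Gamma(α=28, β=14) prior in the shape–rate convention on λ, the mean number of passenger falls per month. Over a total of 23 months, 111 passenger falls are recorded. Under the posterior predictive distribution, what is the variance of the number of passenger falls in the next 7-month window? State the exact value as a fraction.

Total count 111 over total exposure 23 months.
By Gamma–Poisson conjugacy, the posterior is Gamma(α + Σx, β + Σt) = Gamma(28 + 111, 14 + 23) = Gamma(139, 37).
The posterior predictive for a window of length T is Negative Binomial with variance T·α'·(β'+T)/β'² = 7·139·44/1369 = 42812/1369.

42812/1369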